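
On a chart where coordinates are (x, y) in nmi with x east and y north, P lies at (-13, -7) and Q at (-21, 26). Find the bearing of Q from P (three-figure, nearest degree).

346°

Δeast = -21 − -13 = -8.00; Δnorth = 26 − -7 = 33.00.
Bearing = atan2(Δeast, Δnorth) mod 360° = 346.37° ≈ 346°.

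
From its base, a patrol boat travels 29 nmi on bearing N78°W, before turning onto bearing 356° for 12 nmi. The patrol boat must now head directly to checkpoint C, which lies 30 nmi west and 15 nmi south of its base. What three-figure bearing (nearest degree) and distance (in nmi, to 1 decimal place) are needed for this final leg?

Leg 1 (N78°W, 29 nmi): east 29 sin 282° = -28.37, north 29 cos 282° = 6.03
Leg 2 (356°, 12 nmi): east 12 sin 356° = -0.84, north 12 cos 356° = 11.97
Current position: (-29.20, 18.00). Target: (-30, -15). Remaining: Δeast = -0.80, Δnorth = -33.00.
Bearing = atan2(-0.80, -33.00) mod 360° = 181.38°; distance = √((-0.80)² + (-33.00)²) = 33.010 nmi.

181°, 33.0 nmi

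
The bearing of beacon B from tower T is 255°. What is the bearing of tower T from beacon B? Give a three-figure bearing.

Back-bearing = 255° − 180° = 075°.

075°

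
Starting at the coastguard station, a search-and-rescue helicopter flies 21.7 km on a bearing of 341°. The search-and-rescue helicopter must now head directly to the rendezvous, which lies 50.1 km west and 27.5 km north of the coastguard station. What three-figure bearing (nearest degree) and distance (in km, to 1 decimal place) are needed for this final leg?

279°, 43.6 km

Leg 1 (341°, 21.7 km): east 21.7 sin 341° = -7.06, north 21.7 cos 341° = 20.52
Current position: (-7.06, 20.52). Target: (-50.1, 27.5). Remaining: Δeast = -43.04, Δnorth = 6.98.
Bearing = atan2(-43.04, 6.98) mod 360° = 279.22°; distance = √((-43.04)² + (6.98)²) = 43.598 km.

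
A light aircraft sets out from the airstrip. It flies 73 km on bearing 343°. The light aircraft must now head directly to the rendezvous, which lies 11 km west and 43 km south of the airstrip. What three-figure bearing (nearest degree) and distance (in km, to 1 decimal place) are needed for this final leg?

Leg 1 (343°, 73 km): east 73 sin 343° = -21.34, north 73 cos 343° = 69.81
Current position: (-21.34, 69.81). Target: (-11, -43). Remaining: Δeast = 10.34, Δnorth = -112.81.
Bearing = atan2(10.34, -112.81) mod 360° = 174.76°; distance = √((10.34)² + (-112.81)²) = 113.283 km.

175°, 113.3 km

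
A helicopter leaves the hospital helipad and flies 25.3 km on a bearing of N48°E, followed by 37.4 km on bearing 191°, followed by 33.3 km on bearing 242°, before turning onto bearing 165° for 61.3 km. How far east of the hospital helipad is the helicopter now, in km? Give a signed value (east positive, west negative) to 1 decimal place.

Leg 1 (N48°E, 25.3 km): east 25.3 sin 48° = 18.80, north 25.3 cos 48° = 16.93
Leg 2 (191°, 37.4 km): east 37.4 sin 191° = -7.14, north 37.4 cos 191° = -36.71
Leg 3 (242°, 33.3 km): east 33.3 sin 242° = -29.40, north 33.3 cos 242° = -15.63
Leg 4 (165°, 61.3 km): east 61.3 sin 165° = 15.87, north 61.3 cos 165° = -59.21
Net east component: -1.87 km.

-1.9 km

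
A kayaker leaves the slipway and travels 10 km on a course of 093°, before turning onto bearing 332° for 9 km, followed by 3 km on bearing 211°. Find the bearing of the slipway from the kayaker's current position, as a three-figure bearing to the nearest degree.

221°

Leg 1 (093°, 10 km): east 10 sin 93° = 9.99, north 10 cos 93° = -0.52
Leg 2 (332°, 9 km): east 9 sin 332° = -4.23, north 9 cos 332° = 7.95
Leg 3 (211°, 3 km): east 3 sin 211° = -1.55, north 3 cos 211° = -2.57
Net displacement: 4.22 east, 4.85 north. Direction back to start is (-4.22, -4.85): bearing = atan2(-4.22, -4.85) mod 360° = 220.99° ≈ 221°.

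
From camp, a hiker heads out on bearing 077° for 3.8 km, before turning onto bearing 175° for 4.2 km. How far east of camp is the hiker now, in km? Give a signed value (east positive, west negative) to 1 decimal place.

4.1 km

Leg 1 (077°, 3.8 km): east 3.8 sin 77° = 3.70, north 3.8 cos 77° = 0.85
Leg 2 (175°, 4.2 km): east 4.2 sin 175° = 0.37, north 4.2 cos 175° = -4.18
Net east component: 4.07 km.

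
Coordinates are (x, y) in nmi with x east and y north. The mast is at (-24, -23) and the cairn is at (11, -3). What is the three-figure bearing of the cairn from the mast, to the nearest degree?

060°

Δeast = 11 − -24 = 35.00; Δnorth = -3 − -23 = 20.00.
Bearing = atan2(Δeast, Δnorth) mod 360° = 60.26° ≈ 060°.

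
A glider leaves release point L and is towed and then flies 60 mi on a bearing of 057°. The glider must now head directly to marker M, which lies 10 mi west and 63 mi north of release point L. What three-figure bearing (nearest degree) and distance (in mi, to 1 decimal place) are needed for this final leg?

Leg 1 (057°, 60 mi): east 60 sin 57° = 50.32, north 60 cos 57° = 32.68
Current position: (50.32, 32.68). Target: (-10, 63). Remaining: Δeast = -60.32, Δnorth = 30.32.
Bearing = atan2(-60.32, 30.32) mod 360° = 296.69°; distance = √((-60.32)² + (30.32)²) = 67.512 mi.

297°, 67.5 mi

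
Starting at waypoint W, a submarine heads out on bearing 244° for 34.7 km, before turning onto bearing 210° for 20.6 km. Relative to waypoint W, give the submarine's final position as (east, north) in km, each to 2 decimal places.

Leg 1 (244°, 34.7 km): east 34.7 sin 244° = -31.19, north 34.7 cos 244° = -15.21
Leg 2 (210°, 20.6 km): east 20.6 sin 210° = -10.30, north 20.6 cos 210° = -17.84
Summing: -41.49 km east, -33.05 km north → (-41.49, -33.05).

(-41.49, -33.05)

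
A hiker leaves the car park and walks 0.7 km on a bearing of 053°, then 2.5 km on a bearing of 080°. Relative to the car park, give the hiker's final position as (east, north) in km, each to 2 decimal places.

Leg 1 (053°, 0.7 km): east 0.7 sin 53° = 0.56, north 0.7 cos 53° = 0.42
Leg 2 (080°, 2.5 km): east 2.5 sin 80° = 2.46, north 2.5 cos 80° = 0.43
Summing: 3.02 km east, 0.86 km north → (3.02, 0.86).

(3.02, 0.86)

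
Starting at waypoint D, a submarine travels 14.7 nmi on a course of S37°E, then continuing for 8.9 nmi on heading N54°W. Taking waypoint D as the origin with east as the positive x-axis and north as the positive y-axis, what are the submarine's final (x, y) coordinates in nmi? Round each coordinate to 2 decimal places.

(1.65, -6.51)

Leg 1 (S37°E, 14.7 nmi): east 14.7 sin 143° = 8.85, north 14.7 cos 143° = -11.74
Leg 2 (N54°W, 8.9 nmi): east 8.9 sin 306° = -7.20, north 8.9 cos 306° = 5.23
Summing: 1.65 nmi east, -6.51 nmi north → (1.65, -6.51).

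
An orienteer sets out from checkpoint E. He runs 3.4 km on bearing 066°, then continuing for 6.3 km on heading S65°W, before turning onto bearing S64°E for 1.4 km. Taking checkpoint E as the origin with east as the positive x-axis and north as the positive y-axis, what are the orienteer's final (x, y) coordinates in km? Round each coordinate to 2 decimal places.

(-1.35, -1.89)

Leg 1 (066°, 3.4 km): east 3.4 sin 66° = 3.11, north 3.4 cos 66° = 1.38
Leg 2 (S65°W, 6.3 km): east 6.3 sin 245° = -5.71, north 6.3 cos 245° = -2.66
Leg 3 (S64°E, 1.4 km): east 1.4 sin 116° = 1.26, north 1.4 cos 116° = -0.61
Summing: -1.35 km east, -1.89 km north → (-1.35, -1.89).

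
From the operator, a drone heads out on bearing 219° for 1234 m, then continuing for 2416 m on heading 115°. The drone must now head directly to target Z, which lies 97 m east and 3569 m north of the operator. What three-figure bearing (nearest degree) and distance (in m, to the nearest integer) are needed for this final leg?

Leg 1 (219°, 1234 m): east 1234 sin 219° = -776.58, north 1234 cos 219° = -959.00
Leg 2 (115°, 2416 m): east 2416 sin 115° = 2189.64, north 2416 cos 115° = -1021.05
Current position: (1413.06, -1980.04). Target: (97, 3569). Remaining: Δeast = -1316.06, Δnorth = 5549.04.
Bearing = atan2(-1316.06, 5549.04) mod 360° = 346.66°; distance = √((-1316.06)² + (5549.04)²) = 5702.973 m.

347°, 5703 m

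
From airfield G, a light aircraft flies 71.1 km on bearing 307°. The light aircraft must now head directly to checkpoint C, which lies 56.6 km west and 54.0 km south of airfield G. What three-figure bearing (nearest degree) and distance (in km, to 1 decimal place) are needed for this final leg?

Leg 1 (307°, 71.1 km): east 71.1 sin 307° = -56.78, north 71.1 cos 307° = 42.79
Current position: (-56.78, 42.79). Target: (-56.6, -54.0). Remaining: Δeast = 0.18, Δnorth = -96.79.
Bearing = atan2(0.18, -96.79) mod 360° = 179.89°; distance = √((0.18)² + (-96.79)²) = 96.789 km.

180°, 96.8 km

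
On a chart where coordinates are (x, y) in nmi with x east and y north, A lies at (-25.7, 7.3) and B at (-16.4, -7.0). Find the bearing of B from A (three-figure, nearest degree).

Δeast = -16.4 − -25.7 = 9.30; Δnorth = -7.0 − 7.3 = -14.30.
Bearing = atan2(Δeast, Δnorth) mod 360° = 146.96° ≈ 147°.

147°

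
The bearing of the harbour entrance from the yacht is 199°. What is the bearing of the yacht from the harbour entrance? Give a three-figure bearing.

019°

Back-bearing = 199° − 180° = 019°.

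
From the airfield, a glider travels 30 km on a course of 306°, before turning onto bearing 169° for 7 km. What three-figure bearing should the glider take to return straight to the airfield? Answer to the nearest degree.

115°

Leg 1 (306°, 30 km): east 30 sin 306° = -24.27, north 30 cos 306° = 17.63
Leg 2 (169°, 7 km): east 7 sin 169° = 1.34, north 7 cos 169° = -6.87
Net displacement: -22.93 east, 10.76 north. Direction back to start is (22.93, -10.76): bearing = atan2(22.93, -10.76) mod 360° = 115.14° ≈ 115°.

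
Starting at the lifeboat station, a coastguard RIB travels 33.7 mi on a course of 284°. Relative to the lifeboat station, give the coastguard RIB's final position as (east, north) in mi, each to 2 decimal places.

Leg 1 (284°, 33.7 mi): east 33.7 sin 284° = -32.70, north 33.7 cos 284° = 8.15
Summing: -32.70 mi east, 8.15 mi north → (-32.70, 8.15).

(-32.70, 8.15)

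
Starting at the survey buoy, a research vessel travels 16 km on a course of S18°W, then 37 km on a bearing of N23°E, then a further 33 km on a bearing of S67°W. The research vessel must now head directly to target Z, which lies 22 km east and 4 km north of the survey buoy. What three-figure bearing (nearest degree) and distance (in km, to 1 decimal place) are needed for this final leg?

Leg 1 (S18°W, 16 km): east 16 sin 198° = -4.94, north 16 cos 198° = -15.22
Leg 2 (N23°E, 37 km): east 37 sin 23° = 14.46, north 37 cos 23° = 34.06
Leg 3 (S67°W, 33 km): east 33 sin 247° = -30.38, north 33 cos 247° = -12.89
Current position: (-20.86, 5.95). Target: (22, 4). Remaining: Δeast = 42.86, Δnorth = -1.95.
Bearing = atan2(42.86, -1.95) mod 360° = 92.60°; distance = √((42.86)² + (-1.95)²) = 42.908 km.

093°, 42.9 km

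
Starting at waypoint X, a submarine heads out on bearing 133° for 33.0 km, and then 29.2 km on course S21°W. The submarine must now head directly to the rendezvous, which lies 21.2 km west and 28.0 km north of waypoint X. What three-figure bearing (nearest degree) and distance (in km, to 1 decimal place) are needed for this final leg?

336°, 85.2 km

Leg 1 (133°, 33.0 km): east 33.0 sin 133° = 24.13, north 33.0 cos 133° = -22.51
Leg 2 (S21°W, 29.2 km): east 29.2 sin 201° = -10.46, north 29.2 cos 201° = -27.26
Current position: (13.67, -49.77). Target: (-21.2, 28.0). Remaining: Δeast = -34.87, Δnorth = 77.77.
Bearing = atan2(-34.87, 77.77) mod 360° = 335.85°; distance = √((-34.87)² + (77.77)²) = 85.227 km.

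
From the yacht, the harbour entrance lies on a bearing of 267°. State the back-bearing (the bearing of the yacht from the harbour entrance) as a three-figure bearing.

087°

Back-bearing = 267° − 180° = 087°.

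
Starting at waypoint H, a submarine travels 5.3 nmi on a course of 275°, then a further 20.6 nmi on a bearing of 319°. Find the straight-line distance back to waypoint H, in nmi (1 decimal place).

24.7 nmi

Leg 1 (275°, 5.3 nmi): east 5.3 sin 275° = -5.28, north 5.3 cos 275° = 0.46
Leg 2 (319°, 20.6 nmi): east 20.6 sin 319° = -13.51, north 20.6 cos 319° = 15.55
Net: -18.79 east, 16.01 north. Distance = √((-18.79)² + (16.01)²) = 24.689 nmi.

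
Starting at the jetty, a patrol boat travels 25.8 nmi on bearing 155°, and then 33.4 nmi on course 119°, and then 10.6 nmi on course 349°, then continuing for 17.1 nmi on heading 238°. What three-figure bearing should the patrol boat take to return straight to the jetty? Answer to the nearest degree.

Leg 1 (155°, 25.8 nmi): east 25.8 sin 155° = 10.90, north 25.8 cos 155° = -23.38
Leg 2 (119°, 33.4 nmi): east 33.4 sin 119° = 29.21, north 33.4 cos 119° = -16.19
Leg 3 (349°, 10.6 nmi): east 10.6 sin 349° = -2.02, north 10.6 cos 349° = 10.41
Leg 4 (238°, 17.1 nmi): east 17.1 sin 238° = -14.50, north 17.1 cos 238° = -9.06
Net displacement: 23.59 east, -38.23 north. Direction back to start is (-23.59, 38.23): bearing = atan2(-23.59, 38.23) mod 360° = 328.32° ≈ 328°.

328°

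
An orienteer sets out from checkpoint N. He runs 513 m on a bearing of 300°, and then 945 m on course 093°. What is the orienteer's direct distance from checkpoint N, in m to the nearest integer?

Leg 1 (300°, 513 m): east 513 sin 300° = -444.27, north 513 cos 300° = 256.50
Leg 2 (093°, 945 m): east 945 sin 93° = 943.70, north 945 cos 93° = -49.46
Net: 499.43 east, 207.04 north. Distance = √((499.43)² + (207.04)²) = 540.649 m.

541 m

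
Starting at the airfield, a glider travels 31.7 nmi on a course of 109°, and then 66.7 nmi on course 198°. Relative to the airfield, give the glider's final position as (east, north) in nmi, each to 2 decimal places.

Leg 1 (109°, 31.7 nmi): east 31.7 sin 109° = 29.97, north 31.7 cos 109° = -10.32
Leg 2 (198°, 66.7 nmi): east 66.7 sin 198° = -20.61, north 66.7 cos 198° = -63.44
Summing: 9.36 nmi east, -73.76 nmi north → (9.36, -73.76).

(9.36, -73.76)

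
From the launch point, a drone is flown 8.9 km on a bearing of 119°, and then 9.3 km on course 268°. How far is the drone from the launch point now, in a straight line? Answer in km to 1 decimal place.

Leg 1 (119°, 8.9 km): east 8.9 sin 119° = 7.78, north 8.9 cos 119° = -4.31
Leg 2 (268°, 9.3 km): east 9.3 sin 268° = -9.29, north 9.3 cos 268° = -0.32
Net: -1.51 east, -4.64 north. Distance = √((-1.51)² + (-4.64)²) = 4.879 km.

4.9 km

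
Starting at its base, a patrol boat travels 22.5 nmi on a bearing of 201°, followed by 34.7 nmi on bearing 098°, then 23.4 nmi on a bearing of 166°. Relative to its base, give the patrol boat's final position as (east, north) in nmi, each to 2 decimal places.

(31.96, -48.54)

Leg 1 (201°, 22.5 nmi): east 22.5 sin 201° = -8.06, north 22.5 cos 201° = -21.01
Leg 2 (098°, 34.7 nmi): east 34.7 sin 98° = 34.36, north 34.7 cos 98° = -4.83
Leg 3 (166°, 23.4 nmi): east 23.4 sin 166° = 5.66, north 23.4 cos 166° = -22.70
Summing: 31.96 nmi east, -48.54 nmi north → (31.96, -48.54).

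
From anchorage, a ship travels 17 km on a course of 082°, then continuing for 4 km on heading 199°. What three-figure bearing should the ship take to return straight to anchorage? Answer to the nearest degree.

275°

Leg 1 (082°, 17 km): east 17 sin 82° = 16.83, north 17 cos 82° = 2.37
Leg 2 (199°, 4 km): east 4 sin 199° = -1.30, north 4 cos 199° = -3.78
Net displacement: 15.53 east, -1.42 north. Direction back to start is (-15.53, 1.42): bearing = atan2(-15.53, 1.42) mod 360° = 275.21° ≈ 275°.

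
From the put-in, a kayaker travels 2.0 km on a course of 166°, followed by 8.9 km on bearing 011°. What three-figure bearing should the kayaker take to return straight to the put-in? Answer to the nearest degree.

198°

Leg 1 (166°, 2.0 km): east 2.0 sin 166° = 0.48, north 2.0 cos 166° = -1.94
Leg 2 (011°, 8.9 km): east 8.9 sin 11° = 1.70, north 8.9 cos 11° = 8.74
Net displacement: 2.18 east, 6.80 north. Direction back to start is (-2.18, -6.80): bearing = atan2(-2.18, -6.80) mod 360° = 197.80° ≈ 198°.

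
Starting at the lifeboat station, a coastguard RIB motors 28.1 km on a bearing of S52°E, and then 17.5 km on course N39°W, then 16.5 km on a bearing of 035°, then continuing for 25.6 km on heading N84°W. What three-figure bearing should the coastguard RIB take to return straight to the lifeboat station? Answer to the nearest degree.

Leg 1 (S52°E, 28.1 km): east 28.1 sin 128° = 22.14, north 28.1 cos 128° = -17.30
Leg 2 (N39°W, 17.5 km): east 17.5 sin 321° = -11.01, north 17.5 cos 321° = 13.60
Leg 3 (035°, 16.5 km): east 16.5 sin 35° = 9.46, north 16.5 cos 35° = 13.52
Leg 4 (N84°W, 25.6 km): east 25.6 sin 276° = -25.46, north 25.6 cos 276° = 2.68
Net displacement: -4.87 east, 12.49 north. Direction back to start is (4.87, -12.49): bearing = atan2(4.87, -12.49) mod 360° = 158.72° ≈ 159°.

159°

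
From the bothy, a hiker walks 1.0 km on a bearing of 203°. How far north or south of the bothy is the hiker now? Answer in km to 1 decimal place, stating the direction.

Leg 1 (203°, 1.0 km): east 1.0 sin 203° = -0.39, north 1.0 cos 203° = -0.92
Net north component: -0.92 km.

0.9 km south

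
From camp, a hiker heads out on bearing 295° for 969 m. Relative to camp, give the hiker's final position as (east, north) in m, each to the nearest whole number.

Leg 1 (295°, 969 m): east 969 sin 295° = -878.21, north 969 cos 295° = 409.52
Summing: -878.21 m east, 409.52 m north → (-878, 410).

(-878, 410)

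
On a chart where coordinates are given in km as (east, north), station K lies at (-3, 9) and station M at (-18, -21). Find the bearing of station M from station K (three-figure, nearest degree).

207°

Δeast = -18 − -3 = -15.00; Δnorth = -21 − 9 = -30.00.
Bearing = atan2(Δeast, Δnorth) mod 360° = 206.57° ≈ 207°.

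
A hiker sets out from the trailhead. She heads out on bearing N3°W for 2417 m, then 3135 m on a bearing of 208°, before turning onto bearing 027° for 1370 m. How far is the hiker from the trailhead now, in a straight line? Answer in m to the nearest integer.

Leg 1 (N3°W, 2417 m): east 2417 sin 357° = -126.50, north 2417 cos 357° = 2413.69
Leg 2 (208°, 3135 m): east 3135 sin 208° = -1471.79, north 3135 cos 208° = -2768.04
Leg 3 (027°, 1370 m): east 1370 sin 27° = 621.97, north 1370 cos 27° = 1220.68
Net: -976.32 east, 866.33 north. Distance = √((-976.32)² + (866.33)²) = 1305.268 m.

1305 m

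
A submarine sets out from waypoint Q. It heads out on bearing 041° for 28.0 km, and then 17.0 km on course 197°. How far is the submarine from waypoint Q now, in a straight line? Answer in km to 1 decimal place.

14.3 km

Leg 1 (041°, 28.0 km): east 28.0 sin 41° = 18.37, north 28.0 cos 41° = 21.13
Leg 2 (197°, 17.0 km): east 17.0 sin 197° = -4.97, north 17.0 cos 197° = -16.26
Net: 13.40 east, 4.87 north. Distance = √((13.40)² + (4.87)²) = 14.258 km.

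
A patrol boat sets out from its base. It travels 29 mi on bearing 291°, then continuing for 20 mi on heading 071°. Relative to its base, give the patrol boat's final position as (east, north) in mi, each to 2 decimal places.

(-8.16, 16.90)

Leg 1 (291°, 29 mi): east 29 sin 291° = -27.07, north 29 cos 291° = 10.39
Leg 2 (071°, 20 mi): east 20 sin 71° = 18.91, north 20 cos 71° = 6.51
Summing: -8.16 mi east, 16.90 mi north → (-8.16, 16.90).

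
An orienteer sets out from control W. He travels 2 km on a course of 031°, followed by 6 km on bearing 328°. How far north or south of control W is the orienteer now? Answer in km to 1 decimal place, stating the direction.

Leg 1 (031°, 2 km): east 2 sin 31° = 1.03, north 2 cos 31° = 1.71
Leg 2 (328°, 6 km): east 6 sin 328° = -3.18, north 6 cos 328° = 5.09
Net north component: 6.80 km.

6.8 km north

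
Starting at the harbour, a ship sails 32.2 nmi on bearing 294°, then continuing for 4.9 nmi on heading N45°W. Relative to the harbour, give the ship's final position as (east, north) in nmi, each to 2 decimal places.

(-32.88, 16.56)

Leg 1 (294°, 32.2 nmi): east 32.2 sin 294° = -29.42, north 32.2 cos 294° = 13.10
Leg 2 (N45°W, 4.9 nmi): east 4.9 sin 315° = -3.46, north 4.9 cos 315° = 3.46
Summing: -32.88 nmi east, 16.56 nmi north → (-32.88, 16.56).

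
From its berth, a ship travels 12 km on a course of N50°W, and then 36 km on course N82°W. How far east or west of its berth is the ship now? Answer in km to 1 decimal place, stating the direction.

44.8 km west

Leg 1 (N50°W, 12 km): east 12 sin 310° = -9.19, north 12 cos 310° = 7.71
Leg 2 (N82°W, 36 km): east 36 sin 278° = -35.65, north 36 cos 278° = 5.01
Net east component: -44.84 km.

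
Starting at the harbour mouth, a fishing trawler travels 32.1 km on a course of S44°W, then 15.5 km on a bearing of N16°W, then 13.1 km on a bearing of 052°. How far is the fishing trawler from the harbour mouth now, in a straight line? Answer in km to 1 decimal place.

16.2 km

Leg 1 (S44°W, 32.1 km): east 32.1 sin 224° = -22.30, north 32.1 cos 224° = -23.09
Leg 2 (N16°W, 15.5 km): east 15.5 sin 344° = -4.27, north 15.5 cos 344° = 14.90
Leg 3 (052°, 13.1 km): east 13.1 sin 52° = 10.32, north 13.1 cos 52° = 8.07
Net: -16.25 east, -0.13 north. Distance = √((-16.25)² + (-0.13)²) = 16.248 km.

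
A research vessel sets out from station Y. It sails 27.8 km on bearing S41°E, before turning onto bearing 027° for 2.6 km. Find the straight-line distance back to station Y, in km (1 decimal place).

Leg 1 (S41°E, 27.8 km): east 27.8 sin 139° = 18.24, north 27.8 cos 139° = -20.98
Leg 2 (027°, 2.6 km): east 2.6 sin 27° = 1.18, north 2.6 cos 27° = 2.32
Net: 19.42 east, -18.66 north. Distance = √((19.42)² + (-18.66)²) = 26.934 km.

26.9 km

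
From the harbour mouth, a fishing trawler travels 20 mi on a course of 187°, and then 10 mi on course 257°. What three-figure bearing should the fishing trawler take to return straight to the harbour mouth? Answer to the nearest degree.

029°

Leg 1 (187°, 20 mi): east 20 sin 187° = -2.44, north 20 cos 187° = -19.85
Leg 2 (257°, 10 mi): east 10 sin 257° = -9.74, north 10 cos 257° = -2.25
Net displacement: -12.18 east, -22.10 north. Direction back to start is (12.18, 22.10): bearing = atan2(12.18, 22.10) mod 360° = 28.86° ≈ 029°.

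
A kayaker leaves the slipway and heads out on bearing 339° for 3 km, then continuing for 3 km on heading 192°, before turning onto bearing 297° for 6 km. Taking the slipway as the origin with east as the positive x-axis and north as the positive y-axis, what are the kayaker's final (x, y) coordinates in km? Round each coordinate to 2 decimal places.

Leg 1 (339°, 3 km): east 3 sin 339° = -1.08, north 3 cos 339° = 2.80
Leg 2 (192°, 3 km): east 3 sin 192° = -0.62, north 3 cos 192° = -2.93
Leg 3 (297°, 6 km): east 6 sin 297° = -5.35, north 6 cos 297° = 2.72
Summing: -7.04 km east, 2.59 km north → (-7.04, 2.59).

(-7.04, 2.59)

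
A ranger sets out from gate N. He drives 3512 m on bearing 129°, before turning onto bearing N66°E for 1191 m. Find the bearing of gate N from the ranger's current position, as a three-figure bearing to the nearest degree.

294°

Leg 1 (129°, 3512 m): east 3512 sin 129° = 2729.34, north 3512 cos 129° = -2210.17
Leg 2 (N66°E, 1191 m): east 1191 sin 66° = 1088.03, north 1191 cos 66° = 484.42
Net displacement: 3817.37 east, -1725.75 north. Direction back to start is (-3817.37, 1725.75): bearing = atan2(-3817.37, 1725.75) mod 360° = 294.33° ≈ 294°.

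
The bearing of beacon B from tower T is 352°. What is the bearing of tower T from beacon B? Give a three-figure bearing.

172°

Back-bearing = 352° − 180° = 172°.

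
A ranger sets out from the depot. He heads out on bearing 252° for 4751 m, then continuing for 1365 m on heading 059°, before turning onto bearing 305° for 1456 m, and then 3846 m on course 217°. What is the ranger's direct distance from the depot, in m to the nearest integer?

7484 m

Leg 1 (252°, 4751 m): east 4751 sin 252° = -4518.47, north 4751 cos 252° = -1468.14
Leg 2 (059°, 1365 m): east 1365 sin 59° = 1170.03, north 1365 cos 59° = 703.03
Leg 3 (305°, 1456 m): east 1456 sin 305° = -1192.69, north 1456 cos 305° = 835.13
Leg 4 (217°, 3846 m): east 3846 sin 217° = -2314.58, north 3846 cos 217° = -3071.55
Net: -6855.70 east, -3001.54 north. Distance = √((-6855.70)² + (-3001.54)²) = 7483.975 m.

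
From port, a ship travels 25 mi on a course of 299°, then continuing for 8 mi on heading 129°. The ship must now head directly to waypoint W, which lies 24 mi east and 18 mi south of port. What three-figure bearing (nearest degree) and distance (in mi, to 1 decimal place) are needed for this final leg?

122°, 46.9 mi

Leg 1 (299°, 25 mi): east 25 sin 299° = -21.87, north 25 cos 299° = 12.12
Leg 2 (129°, 8 mi): east 8 sin 129° = 6.22, north 8 cos 129° = -5.03
Current position: (-15.65, 7.09). Target: (24, -18). Remaining: Δeast = 39.65, Δnorth = -25.09.
Bearing = atan2(39.65, -25.09) mod 360° = 122.32°; distance = √((39.65)² + (-25.09)²) = 46.918 mi.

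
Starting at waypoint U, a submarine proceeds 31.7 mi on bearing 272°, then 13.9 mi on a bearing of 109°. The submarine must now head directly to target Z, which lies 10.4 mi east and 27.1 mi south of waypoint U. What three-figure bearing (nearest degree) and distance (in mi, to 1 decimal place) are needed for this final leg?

Leg 1 (272°, 31.7 mi): east 31.7 sin 272° = -31.68, north 31.7 cos 272° = 1.11
Leg 2 (109°, 13.9 mi): east 13.9 sin 109° = 13.14, north 13.9 cos 109° = -4.53
Current position: (-18.54, -3.42). Target: (10.4, -27.1). Remaining: Δeast = 28.94, Δnorth = -23.68.
Bearing = atan2(28.94, -23.68) mod 360° = 129.29°; distance = √((28.94)² + (-23.68)²) = 37.392 mi.

129°, 37.4 mi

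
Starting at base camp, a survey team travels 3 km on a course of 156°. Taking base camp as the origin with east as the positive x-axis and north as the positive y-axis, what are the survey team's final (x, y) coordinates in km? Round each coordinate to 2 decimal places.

Leg 1 (156°, 3 km): east 3 sin 156° = 1.22, north 3 cos 156° = -2.74
Summing: 1.22 km east, -2.74 km north → (1.22, -2.74).

(1.22, -2.74)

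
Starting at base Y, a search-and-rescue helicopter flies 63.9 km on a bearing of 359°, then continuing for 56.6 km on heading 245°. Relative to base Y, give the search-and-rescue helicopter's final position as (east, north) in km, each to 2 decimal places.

(-52.41, 39.97)

Leg 1 (359°, 63.9 km): east 63.9 sin 359° = -1.12, north 63.9 cos 359° = 63.89
Leg 2 (245°, 56.6 km): east 56.6 sin 245° = -51.30, north 56.6 cos 245° = -23.92
Summing: -52.41 km east, 39.97 km north → (-52.41, 39.97).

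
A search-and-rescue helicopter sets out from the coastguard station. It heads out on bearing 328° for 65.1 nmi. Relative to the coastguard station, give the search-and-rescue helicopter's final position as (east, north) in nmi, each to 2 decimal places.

(-34.50, 55.21)

Leg 1 (328°, 65.1 nmi): east 65.1 sin 328° = -34.50, north 65.1 cos 328° = 55.21
Summing: -34.50 nmi east, 55.21 nmi north → (-34.50, 55.21).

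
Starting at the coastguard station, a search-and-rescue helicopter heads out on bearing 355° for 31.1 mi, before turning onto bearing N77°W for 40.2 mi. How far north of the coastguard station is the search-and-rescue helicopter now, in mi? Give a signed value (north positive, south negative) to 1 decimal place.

Leg 1 (355°, 31.1 mi): east 31.1 sin 355° = -2.71, north 31.1 cos 355° = 30.98
Leg 2 (N77°W, 40.2 mi): east 40.2 sin 283° = -39.17, north 40.2 cos 283° = 9.04
Net north component: 40.02 mi.

40.0 mi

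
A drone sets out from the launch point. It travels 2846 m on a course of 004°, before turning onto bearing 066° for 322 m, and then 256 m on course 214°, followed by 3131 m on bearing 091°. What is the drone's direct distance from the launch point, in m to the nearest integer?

Leg 1 (004°, 2846 m): east 2846 sin 4° = 198.53, north 2846 cos 4° = 2839.07
Leg 2 (066°, 322 m): east 322 sin 66° = 294.16, north 322 cos 66° = 130.97
Leg 3 (214°, 256 m): east 256 sin 214° = -143.15, north 256 cos 214° = -212.23
Leg 4 (091°, 3131 m): east 3131 sin 91° = 3130.52, north 3131 cos 91° = -54.64
Net: 3480.06 east, 2703.16 north. Distance = √((3480.06)² + (2703.16)²) = 4406.572 m.

4407 m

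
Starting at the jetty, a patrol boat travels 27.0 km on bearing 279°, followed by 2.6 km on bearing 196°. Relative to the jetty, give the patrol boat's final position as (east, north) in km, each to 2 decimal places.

(-27.38, 1.72)

Leg 1 (279°, 27.0 km): east 27.0 sin 279° = -26.67, north 27.0 cos 279° = 4.22
Leg 2 (196°, 2.6 km): east 2.6 sin 196° = -0.72, north 2.6 cos 196° = -2.50
Summing: -27.38 km east, 1.72 km north → (-27.38, 1.72).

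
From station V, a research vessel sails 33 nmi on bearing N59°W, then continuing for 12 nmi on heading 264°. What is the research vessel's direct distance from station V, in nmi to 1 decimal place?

43.2 nmi

Leg 1 (N59°W, 33 nmi): east 33 sin 301° = -28.29, north 33 cos 301° = 17.00
Leg 2 (264°, 12 nmi): east 12 sin 264° = -11.93, north 12 cos 264° = -1.25
Net: -40.22 east, 15.74 north. Distance = √((-40.22)² + (15.74)²) = 43.192 nmi.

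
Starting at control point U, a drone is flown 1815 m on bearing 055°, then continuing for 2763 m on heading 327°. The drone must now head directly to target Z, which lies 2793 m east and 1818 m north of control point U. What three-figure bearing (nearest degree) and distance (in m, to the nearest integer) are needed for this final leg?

Leg 1 (055°, 1815 m): east 1815 sin 55° = 1486.76, north 1815 cos 55° = 1041.04
Leg 2 (327°, 2763 m): east 2763 sin 327° = -1504.84, north 2763 cos 327° = 2317.25
Current position: (-18.08, 3358.29). Target: (2793, 1818). Remaining: Δeast = 2811.08, Δnorth = -1540.29.
Bearing = atan2(2811.08, -1540.29) mod 360° = 118.72°; distance = √((2811.08)² + (-1540.29)²) = 3205.408 m.

119°, 3205 m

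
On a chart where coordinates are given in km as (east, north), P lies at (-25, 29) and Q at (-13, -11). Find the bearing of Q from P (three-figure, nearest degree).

Δeast = -13 − -25 = 12.00; Δnorth = -11 − 29 = -40.00.
Bearing = atan2(Δeast, Δnorth) mod 360° = 163.30° ≈ 163°.

163°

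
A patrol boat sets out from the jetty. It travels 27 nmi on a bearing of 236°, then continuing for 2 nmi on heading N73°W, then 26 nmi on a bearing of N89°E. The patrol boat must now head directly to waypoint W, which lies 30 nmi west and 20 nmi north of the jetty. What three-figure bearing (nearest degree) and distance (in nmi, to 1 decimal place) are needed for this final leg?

Leg 1 (236°, 27 nmi): east 27 sin 236° = -22.38, north 27 cos 236° = -15.10
Leg 2 (N73°W, 2 nmi): east 2 sin 287° = -1.91, north 2 cos 287° = 0.58
Leg 3 (N89°E, 26 nmi): east 26 sin 89° = 26.00, north 26 cos 89° = 0.45
Current position: (1.70, -14.06). Target: (-30, 20). Remaining: Δeast = -31.70, Δnorth = 34.06.
Bearing = atan2(-31.70, 34.06) mod 360° = 317.06°; distance = √((-31.70)² + (34.06)²) = 46.529 nmi.

317°, 46.5 nmi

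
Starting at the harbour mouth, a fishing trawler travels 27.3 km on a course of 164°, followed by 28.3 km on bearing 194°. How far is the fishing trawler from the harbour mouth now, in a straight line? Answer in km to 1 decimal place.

Leg 1 (164°, 27.3 km): east 27.3 sin 164° = 7.52, north 27.3 cos 164° = -26.24
Leg 2 (194°, 28.3 km): east 28.3 sin 194° = -6.85, north 28.3 cos 194° = -27.46
Net: 0.68 east, -53.70 north. Distance = √((0.68)² + (-53.70)²) = 53.706 km.

53.7 km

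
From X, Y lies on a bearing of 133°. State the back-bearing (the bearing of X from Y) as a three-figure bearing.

Back-bearing = 133° + 180° = 313°.

313°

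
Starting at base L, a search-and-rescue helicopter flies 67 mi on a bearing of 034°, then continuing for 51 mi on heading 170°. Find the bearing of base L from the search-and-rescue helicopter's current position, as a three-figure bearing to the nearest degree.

263°

Leg 1 (034°, 67 mi): east 67 sin 34° = 37.47, north 67 cos 34° = 55.55
Leg 2 (170°, 51 mi): east 51 sin 170° = 8.86, north 51 cos 170° = -50.23
Net displacement: 46.32 east, 5.32 north. Direction back to start is (-46.32, -5.32): bearing = atan2(-46.32, -5.32) mod 360° = 263.45° ≈ 263°.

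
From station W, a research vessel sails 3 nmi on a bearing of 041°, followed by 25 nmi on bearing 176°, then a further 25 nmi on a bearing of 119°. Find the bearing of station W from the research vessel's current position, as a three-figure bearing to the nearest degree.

Leg 1 (041°, 3 nmi): east 3 sin 41° = 1.97, north 3 cos 41° = 2.26
Leg 2 (176°, 25 nmi): east 25 sin 176° = 1.74, north 25 cos 176° = -24.94
Leg 3 (119°, 25 nmi): east 25 sin 119° = 21.87, north 25 cos 119° = -12.12
Net displacement: 25.58 east, -34.80 north. Direction back to start is (-25.58, 34.80): bearing = atan2(-25.58, 34.80) mod 360° = 323.68° ≈ 324°.

324°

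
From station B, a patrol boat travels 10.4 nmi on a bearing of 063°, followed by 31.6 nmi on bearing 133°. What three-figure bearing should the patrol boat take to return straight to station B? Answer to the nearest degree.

297°

Leg 1 (063°, 10.4 nmi): east 10.4 sin 63° = 9.27, north 10.4 cos 63° = 4.72
Leg 2 (133°, 31.6 nmi): east 31.6 sin 133° = 23.11, north 31.6 cos 133° = -21.55
Net displacement: 32.38 east, -16.83 north. Direction back to start is (-32.38, 16.83): bearing = atan2(-32.38, 16.83) mod 360° = 297.47° ≈ 297°.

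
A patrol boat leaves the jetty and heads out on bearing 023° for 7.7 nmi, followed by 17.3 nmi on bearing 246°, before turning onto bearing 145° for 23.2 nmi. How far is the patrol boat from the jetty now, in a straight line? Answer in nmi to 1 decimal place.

19.0 nmi

Leg 1 (023°, 7.7 nmi): east 7.7 sin 23° = 3.01, north 7.7 cos 23° = 7.09
Leg 2 (246°, 17.3 nmi): east 17.3 sin 246° = -15.80, north 17.3 cos 246° = -7.04
Leg 3 (145°, 23.2 nmi): east 23.2 sin 145° = 13.31, north 23.2 cos 145° = -19.00
Net: 0.51 east, -18.95 north. Distance = √((0.51)² + (-18.95)²) = 18.960 nmi.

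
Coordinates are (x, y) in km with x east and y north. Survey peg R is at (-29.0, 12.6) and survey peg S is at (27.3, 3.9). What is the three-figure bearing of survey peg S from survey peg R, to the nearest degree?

Δeast = 27.3 − -29.0 = 56.30; Δnorth = 3.9 − 12.6 = -8.70.
Bearing = atan2(Δeast, Δnorth) mod 360° = 98.78° ≈ 099°.

099°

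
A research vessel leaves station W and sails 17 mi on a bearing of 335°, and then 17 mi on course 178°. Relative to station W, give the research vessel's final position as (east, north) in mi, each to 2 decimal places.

Leg 1 (335°, 17 mi): east 17 sin 335° = -7.18, north 17 cos 335° = 15.41
Leg 2 (178°, 17 mi): east 17 sin 178° = 0.59, north 17 cos 178° = -16.99
Summing: -6.59 mi east, -1.58 mi north → (-6.59, -1.58).

(-6.59, -1.58)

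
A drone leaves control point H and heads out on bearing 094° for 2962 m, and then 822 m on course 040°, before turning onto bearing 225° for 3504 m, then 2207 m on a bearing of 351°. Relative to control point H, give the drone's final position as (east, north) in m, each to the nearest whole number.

Leg 1 (094°, 2962 m): east 2962 sin 94° = 2954.78, north 2962 cos 94° = -206.62
Leg 2 (040°, 822 m): east 822 sin 40° = 528.37, north 822 cos 40° = 629.69
Leg 3 (225°, 3504 m): east 3504 sin 225° = -2477.70, north 3504 cos 225° = -2477.70
Leg 4 (351°, 2207 m): east 2207 sin 351° = -345.25, north 2207 cos 351° = 2179.83
Summing: 660.20 m east, 125.20 m north → (660, 125).

(660, 125)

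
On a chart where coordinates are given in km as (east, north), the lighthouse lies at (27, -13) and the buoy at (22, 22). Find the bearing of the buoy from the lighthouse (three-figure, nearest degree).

Δeast = 22 − 27 = -5.00; Δnorth = 22 − -13 = 35.00.
Bearing = atan2(Δeast, Δnorth) mod 360° = 351.87° ≈ 352°.

352°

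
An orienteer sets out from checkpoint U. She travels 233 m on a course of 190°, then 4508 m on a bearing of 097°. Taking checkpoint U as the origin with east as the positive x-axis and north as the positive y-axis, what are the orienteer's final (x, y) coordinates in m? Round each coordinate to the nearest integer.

(4434, -779)

Leg 1 (190°, 233 m): east 233 sin 190° = -40.46, north 233 cos 190° = -229.46
Leg 2 (097°, 4508 m): east 4508 sin 97° = 4474.40, north 4508 cos 97° = -549.39
Summing: 4433.94 m east, -778.85 m north → (4434, -779).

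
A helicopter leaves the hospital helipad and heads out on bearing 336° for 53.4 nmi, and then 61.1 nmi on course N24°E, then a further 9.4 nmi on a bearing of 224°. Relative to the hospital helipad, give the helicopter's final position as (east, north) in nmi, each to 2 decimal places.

Leg 1 (336°, 53.4 nmi): east 53.4 sin 336° = -21.72, north 53.4 cos 336° = 48.78
Leg 2 (N24°E, 61.1 nmi): east 61.1 sin 24° = 24.85, north 61.1 cos 24° = 55.82
Leg 3 (224°, 9.4 nmi): east 9.4 sin 224° = -6.53, north 9.4 cos 224° = -6.76
Summing: -3.40 nmi east, 97.84 nmi north → (-3.40, 97.84).

(-3.40, 97.84)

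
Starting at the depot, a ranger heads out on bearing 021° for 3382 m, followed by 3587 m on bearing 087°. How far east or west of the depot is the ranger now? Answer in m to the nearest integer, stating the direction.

4794 m east

Leg 1 (021°, 3382 m): east 3382 sin 21° = 1212.00, north 3382 cos 21° = 3157.37
Leg 2 (087°, 3587 m): east 3587 sin 87° = 3582.08, north 3587 cos 87° = 187.73
Net east component: 4794.08 m.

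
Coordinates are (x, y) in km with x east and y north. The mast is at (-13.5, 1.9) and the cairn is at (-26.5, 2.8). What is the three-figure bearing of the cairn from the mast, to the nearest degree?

Δeast = -26.5 − -13.5 = -13.00; Δnorth = 2.8 − 1.9 = 0.90.
Bearing = atan2(Δeast, Δnorth) mod 360° = 273.96° ≈ 274°.

274°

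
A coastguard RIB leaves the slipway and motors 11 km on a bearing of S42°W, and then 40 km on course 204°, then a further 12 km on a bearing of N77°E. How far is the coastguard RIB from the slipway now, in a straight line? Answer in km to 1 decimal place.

43.7 km

Leg 1 (S42°W, 11 km): east 11 sin 222° = -7.36, north 11 cos 222° = -8.17
Leg 2 (204°, 40 km): east 40 sin 204° = -16.27, north 40 cos 204° = -36.54
Leg 3 (N77°E, 12 km): east 12 sin 77° = 11.69, north 12 cos 77° = 2.70
Net: -11.94 east, -42.02 north. Distance = √((-11.94)² + (-42.02)²) = 43.680 km.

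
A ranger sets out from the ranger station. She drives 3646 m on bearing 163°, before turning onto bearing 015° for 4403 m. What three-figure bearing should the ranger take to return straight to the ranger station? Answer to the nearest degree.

Leg 1 (163°, 3646 m): east 3646 sin 163° = 1065.99, north 3646 cos 163° = -3486.69
Leg 2 (015°, 4403 m): east 4403 sin 15° = 1139.58, north 4403 cos 15° = 4252.97
Net displacement: 2205.57 east, 766.28 north. Direction back to start is (-2205.57, -766.28): bearing = atan2(-2205.57, -766.28) mod 360° = 250.84° ≈ 251°.

251°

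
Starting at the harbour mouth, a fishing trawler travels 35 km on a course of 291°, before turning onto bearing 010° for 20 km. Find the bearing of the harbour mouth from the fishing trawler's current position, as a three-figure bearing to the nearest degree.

Leg 1 (291°, 35 km): east 35 sin 291° = -32.68, north 35 cos 291° = 12.54
Leg 2 (010°, 20 km): east 20 sin 10° = 3.47, north 20 cos 10° = 19.70
Net displacement: -29.20 east, 32.24 north. Direction back to start is (29.20, -32.24): bearing = atan2(29.20, -32.24) mod 360° = 137.83° ≈ 138°.

138°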